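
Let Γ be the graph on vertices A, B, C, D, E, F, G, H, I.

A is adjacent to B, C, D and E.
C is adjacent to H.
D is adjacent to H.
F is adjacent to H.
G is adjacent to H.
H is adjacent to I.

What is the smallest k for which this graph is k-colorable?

2

A and B are adjacent, so at least 2 colors are needed.
2 colors suffice: color 1 → {A, H}; color 2 → {B, C, D, E, F, G, I}. No two adjacent vertices share a color.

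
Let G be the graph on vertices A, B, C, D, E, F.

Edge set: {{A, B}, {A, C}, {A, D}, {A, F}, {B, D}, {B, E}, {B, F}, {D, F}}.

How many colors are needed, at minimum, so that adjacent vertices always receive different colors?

A, B, D, F form a clique, so at least 4 colors are needed.
One proper 4-coloring: A=1, B=2, C=2, D=3, E=1, F=4. Every edge joins two different colors.

4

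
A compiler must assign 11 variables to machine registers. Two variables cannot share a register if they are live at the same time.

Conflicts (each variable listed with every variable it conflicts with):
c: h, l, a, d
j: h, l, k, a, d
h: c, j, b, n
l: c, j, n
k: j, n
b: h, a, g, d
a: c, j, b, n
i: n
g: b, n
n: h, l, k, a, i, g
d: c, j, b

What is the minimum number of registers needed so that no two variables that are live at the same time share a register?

2

b and g conflict, so at least 2 registers are needed.
2 registers suffice: register 1 → {c, j, b, n}; register 2 → {h, l, k, a, i, g, d}. Each listed conflict is separated.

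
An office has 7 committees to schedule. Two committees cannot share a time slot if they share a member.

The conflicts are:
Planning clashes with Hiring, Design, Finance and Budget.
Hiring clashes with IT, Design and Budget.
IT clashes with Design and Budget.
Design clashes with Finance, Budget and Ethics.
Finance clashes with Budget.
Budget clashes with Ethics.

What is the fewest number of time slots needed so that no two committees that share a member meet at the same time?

4

Hiring, IT, Design, Budget are mutually in conflict, so at least 4 time slots are needed.
A valid assignment using 4 time slots: Planning=3, Hiring=4, IT=3, Design=1, Finance=4, Budget=2, Ethics=3. Each listed conflict is separated.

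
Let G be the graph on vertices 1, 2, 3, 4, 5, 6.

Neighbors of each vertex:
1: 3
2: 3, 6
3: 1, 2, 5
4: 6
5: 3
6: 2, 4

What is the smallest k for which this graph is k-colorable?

4 and 6 are adjacent, so at least 2 colors are needed.
2 colors suffice: color a → {3, 6}; color b → {1, 2, 4, 5}. Every edge joins two different colors.

2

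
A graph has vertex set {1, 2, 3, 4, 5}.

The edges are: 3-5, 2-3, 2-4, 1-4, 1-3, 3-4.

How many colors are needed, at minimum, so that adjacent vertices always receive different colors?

1, 3, 4 are pairwise adjacent, so at least 3 colors are needed.
3 colors suffice: 1=green, 2=green, 3=red, 4=blue, 5=blue. No two adjacent vertices share a color.

3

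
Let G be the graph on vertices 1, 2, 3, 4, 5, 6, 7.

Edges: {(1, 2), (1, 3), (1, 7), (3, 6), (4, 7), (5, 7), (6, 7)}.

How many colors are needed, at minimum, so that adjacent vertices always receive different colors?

2

3 and 6 are adjacent, so at least 2 colors are needed.
A valid assignment using 2 colors: 1=blue, 2=red, 3=red, 4=blue, 5=blue, 6=blue, 7=red. Every edge joins two different colors.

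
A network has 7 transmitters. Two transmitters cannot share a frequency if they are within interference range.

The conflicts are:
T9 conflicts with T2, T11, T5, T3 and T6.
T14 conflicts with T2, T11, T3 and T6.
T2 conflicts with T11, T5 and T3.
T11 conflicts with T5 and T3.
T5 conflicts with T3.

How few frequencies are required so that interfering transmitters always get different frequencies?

5

T9, T2, T11, T5, T3 all conflict with each other, so at least 5 frequencies are needed.
5 frequencies suffice: frequency 1 → {T11, T6}; frequency 2 → {T2}; frequency 3 → {T9, T14}; frequency 4 → {T3}; frequency 5 → {T5}. Every pair that conflicts lands in different frequencies.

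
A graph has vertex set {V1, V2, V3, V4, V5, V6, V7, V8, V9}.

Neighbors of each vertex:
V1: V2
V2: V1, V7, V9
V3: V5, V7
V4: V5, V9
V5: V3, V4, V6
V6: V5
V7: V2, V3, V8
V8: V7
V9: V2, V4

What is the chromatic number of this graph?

2

V5 and V6 are adjacent, so at least 2 colors are needed.
2 colors suffice: color 1 → {V2, V3, V4, V6, V8}; color 2 → {V1, V5, V7, V9}. Every edge joins two different colors.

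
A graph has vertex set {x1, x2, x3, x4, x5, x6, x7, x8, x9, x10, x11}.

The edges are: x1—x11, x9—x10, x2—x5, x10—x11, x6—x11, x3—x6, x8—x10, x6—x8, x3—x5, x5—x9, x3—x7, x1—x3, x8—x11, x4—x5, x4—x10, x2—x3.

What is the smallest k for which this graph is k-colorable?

x8, x10, x11 are pairwise adjacent, so at least 3 colors are needed.
A valid assignment using 3 colors: x1=2, x2=3, x3=1, x4=1, x5=2, x6=2, x7=2, x8=3, x9=1, x10=2, x11=1. No two adjacent vertices share a color.

3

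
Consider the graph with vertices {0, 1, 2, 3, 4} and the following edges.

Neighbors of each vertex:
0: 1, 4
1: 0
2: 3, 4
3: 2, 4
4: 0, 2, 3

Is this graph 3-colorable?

The chromatic number is 3. 2, 3, 4 are mutually adjacent, so at least 3 colors are needed.
3 colors suffice: color red → {1, 4}; color blue → {0, 2}; color green → {3}.
That is already a proper 3-coloring.

Yes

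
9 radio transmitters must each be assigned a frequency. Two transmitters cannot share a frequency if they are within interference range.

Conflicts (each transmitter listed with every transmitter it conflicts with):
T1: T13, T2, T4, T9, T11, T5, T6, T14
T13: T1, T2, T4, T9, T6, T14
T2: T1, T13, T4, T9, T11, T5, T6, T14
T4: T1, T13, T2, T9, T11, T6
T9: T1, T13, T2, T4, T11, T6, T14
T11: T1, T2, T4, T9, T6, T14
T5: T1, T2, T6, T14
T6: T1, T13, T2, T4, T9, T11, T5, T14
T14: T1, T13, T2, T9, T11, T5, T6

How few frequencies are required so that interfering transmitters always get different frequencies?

6

T1, T2, T9, T11, T6, T14 pairwise conflict, so at least 6 frequencies are needed.
6 frequencies suffice: T1=2, T13=6, T2=3, T4=4, T9=5, T11=6, T5=5, T6=1, T14=4. Each listed conflict is separated.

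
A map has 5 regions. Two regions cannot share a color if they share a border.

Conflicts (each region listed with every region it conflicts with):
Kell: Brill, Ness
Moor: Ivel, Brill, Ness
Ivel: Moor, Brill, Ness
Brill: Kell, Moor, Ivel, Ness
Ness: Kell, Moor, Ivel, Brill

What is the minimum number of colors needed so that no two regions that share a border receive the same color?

4

Moor, Ivel, Brill, Ness all conflict with each other, so at least 4 colors are needed.
4 colors suffice: color 1 → {Ness}; color 2 → {Brill}; color 3 → {Kell, Moor}; color 4 → {Ivel}. Every pair that conflicts lands in different colors.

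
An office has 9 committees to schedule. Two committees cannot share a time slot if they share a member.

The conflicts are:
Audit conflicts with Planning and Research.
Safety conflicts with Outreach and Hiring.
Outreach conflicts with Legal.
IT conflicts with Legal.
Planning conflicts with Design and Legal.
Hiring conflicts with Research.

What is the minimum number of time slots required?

3

The cycle Planning-Legal-Outreach-Safety-Hiring-Research-Audit-Planning has odd length 7, so it cannot be 2-colored; at least 3 time slots are needed.
3 time slots suffice: time slot 1 → {Audit, Safety, Design, Legal}; time slot 2 → {Outreach, IT, Planning, Hiring}; time slot 3 → {Research}. Each listed conflict is separated.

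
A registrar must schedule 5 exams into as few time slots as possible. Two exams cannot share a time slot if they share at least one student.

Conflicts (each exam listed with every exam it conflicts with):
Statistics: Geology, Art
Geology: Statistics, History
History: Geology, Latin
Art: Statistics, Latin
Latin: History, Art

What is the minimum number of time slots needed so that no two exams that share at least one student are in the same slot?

3

The cycle Geology-History-Latin-Art-Statistics-Geology has odd length 5, so it cannot be 2-colored; at least 3 time slots are needed.
3 time slots suffice: time slot 1 → {Statistics, Latin}; time slot 2 → {History, Art}; time slot 3 → {Geology}. Each listed conflict is separated.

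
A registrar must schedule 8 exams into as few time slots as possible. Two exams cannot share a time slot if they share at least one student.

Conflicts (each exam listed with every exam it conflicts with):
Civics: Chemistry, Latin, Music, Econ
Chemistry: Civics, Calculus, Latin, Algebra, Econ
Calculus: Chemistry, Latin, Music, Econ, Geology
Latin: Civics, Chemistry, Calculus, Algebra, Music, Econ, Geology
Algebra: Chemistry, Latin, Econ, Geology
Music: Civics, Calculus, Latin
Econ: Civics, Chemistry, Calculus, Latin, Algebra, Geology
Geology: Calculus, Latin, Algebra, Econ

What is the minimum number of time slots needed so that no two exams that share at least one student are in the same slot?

Chemistry, Calculus, Latin, Econ pairwise conflict, so at least 4 time slots are needed.
4 time slots suffice: Civics=3, Chemistry=4, Calculus=3, Latin=1, Algebra=3, Music=2, Econ=2, Geology=4. Every pair that conflicts lands in different time slots.

4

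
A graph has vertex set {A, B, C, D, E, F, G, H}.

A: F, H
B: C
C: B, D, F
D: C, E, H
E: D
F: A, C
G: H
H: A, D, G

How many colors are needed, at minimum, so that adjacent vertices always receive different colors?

The cycle A-F-C-D-H-A has odd length 5, so it cannot be 2-colored; at least 3 colors are needed.
3 colors suffice: color 1 → {C, E, H}; color 2 → {A, B, D, G}; color 3 → {F}. No two adjacent vertices share a color.

3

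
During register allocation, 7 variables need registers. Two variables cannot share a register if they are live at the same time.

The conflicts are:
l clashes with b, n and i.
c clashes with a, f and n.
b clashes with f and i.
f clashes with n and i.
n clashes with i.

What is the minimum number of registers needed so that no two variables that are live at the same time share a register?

b, f, i are mutually in conflict, so at least 3 registers are needed.
Using 3 registers: l=2, c=1, a=2, b=3, f=2, n=3, i=1. Every pair that conflicts lands in different registers.

3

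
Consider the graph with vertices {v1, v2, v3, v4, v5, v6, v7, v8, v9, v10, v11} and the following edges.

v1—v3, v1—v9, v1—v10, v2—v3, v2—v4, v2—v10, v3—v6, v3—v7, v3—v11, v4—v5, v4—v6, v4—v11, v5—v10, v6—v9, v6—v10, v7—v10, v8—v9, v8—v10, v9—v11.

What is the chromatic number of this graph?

v4 and v11 are adjacent, so at least 2 colors are needed.
2 colors suffice: v1=2, v2=2, v3=1, v4=1, v5=2, v6=2, v7=2, v8=2, v9=1, v10=1, v11=2. Each edge has distinct colors on its endpoints.

2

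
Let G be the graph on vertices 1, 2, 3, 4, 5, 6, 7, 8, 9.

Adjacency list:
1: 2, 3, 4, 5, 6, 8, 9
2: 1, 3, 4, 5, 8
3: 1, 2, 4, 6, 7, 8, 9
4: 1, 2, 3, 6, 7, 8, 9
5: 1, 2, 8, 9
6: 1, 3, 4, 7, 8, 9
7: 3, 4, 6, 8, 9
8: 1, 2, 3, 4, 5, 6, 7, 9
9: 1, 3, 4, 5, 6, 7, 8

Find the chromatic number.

6

3, 4, 6, 7, 8, 9 are pairwise adjacent (a clique of size 6), so at least 6 colors are needed.
A valid assignment using 6 colors: 1=purple, 2=yellow, 3=blue, 4=green, 5=blue, 6=orange, 7=purple, 8=red, 9=yellow. Each edge has distinct colors on its endpoints.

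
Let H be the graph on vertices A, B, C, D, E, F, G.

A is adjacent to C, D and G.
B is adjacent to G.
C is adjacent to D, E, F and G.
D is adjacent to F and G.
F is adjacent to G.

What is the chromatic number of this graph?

A, C, D, G are mutually adjacent (a clique of size 4), so at least 4 colors are needed.
A valid assignment using 4 colors: A=yellow, B=blue, C=blue, D=green, E=red, F=yellow, G=red. No two adjacent vertices share a color.

4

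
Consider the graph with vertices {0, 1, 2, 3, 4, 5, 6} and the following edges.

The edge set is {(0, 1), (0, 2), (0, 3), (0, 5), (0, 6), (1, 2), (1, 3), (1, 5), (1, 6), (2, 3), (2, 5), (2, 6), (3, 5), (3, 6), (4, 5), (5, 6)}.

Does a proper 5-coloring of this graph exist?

0, 1, 2, 3, 5, 6 are pairwise adjacent (a clique of size 6), so at least 6 colors are needed.
So 5 colors are not enough.

No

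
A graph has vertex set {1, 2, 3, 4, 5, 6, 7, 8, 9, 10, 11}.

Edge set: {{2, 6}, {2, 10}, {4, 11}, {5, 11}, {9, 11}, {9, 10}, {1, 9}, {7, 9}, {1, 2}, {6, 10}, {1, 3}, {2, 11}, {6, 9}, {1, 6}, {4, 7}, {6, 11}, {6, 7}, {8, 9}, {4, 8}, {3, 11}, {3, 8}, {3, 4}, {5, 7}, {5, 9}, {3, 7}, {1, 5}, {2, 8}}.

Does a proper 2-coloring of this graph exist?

No

1, 5, 9 form a triangle, so at least 3 colors are needed.
So 2 colors are not enough.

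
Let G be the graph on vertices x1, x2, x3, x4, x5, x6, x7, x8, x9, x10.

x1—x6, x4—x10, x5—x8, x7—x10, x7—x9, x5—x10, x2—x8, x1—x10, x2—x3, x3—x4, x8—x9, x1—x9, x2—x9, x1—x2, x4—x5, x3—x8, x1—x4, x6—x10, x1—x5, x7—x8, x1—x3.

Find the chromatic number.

4

x1, x4, x5, x10 are pairwise adjacent (a clique of size 4), so at least 4 colors are needed.
One proper 4-coloring: x1=red, x2=green, x3=blue, x4=green, x5=yellow, x6=green, x7=green, x8=red, x9=blue, x10=blue. No two adjacent vertices share a color.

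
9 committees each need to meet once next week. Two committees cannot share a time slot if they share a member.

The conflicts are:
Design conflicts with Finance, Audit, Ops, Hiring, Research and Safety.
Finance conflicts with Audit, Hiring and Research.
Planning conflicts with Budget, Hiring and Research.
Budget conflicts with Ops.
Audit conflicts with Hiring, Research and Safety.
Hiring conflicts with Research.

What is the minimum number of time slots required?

Design, Finance, Audit, Hiring, Research all conflict with each other, so at least 5 time slots are needed.
5 time slots suffice: time slot 1 → {Design, Planning}; time slot 2 → {Budget, Research, Safety}; time slot 3 → {Audit, Ops}; time slot 4 → {Hiring}; time slot 5 → {Finance}. No two conflicting committees share a time slot.

5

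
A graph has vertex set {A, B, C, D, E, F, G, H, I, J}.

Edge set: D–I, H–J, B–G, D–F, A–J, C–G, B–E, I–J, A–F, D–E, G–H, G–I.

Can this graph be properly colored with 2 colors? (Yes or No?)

No

The cycle I-D-E-B-G-I has odd length 5, so it cannot be 2-colored; at least 3 colors are needed.
So 2 colors are not enough.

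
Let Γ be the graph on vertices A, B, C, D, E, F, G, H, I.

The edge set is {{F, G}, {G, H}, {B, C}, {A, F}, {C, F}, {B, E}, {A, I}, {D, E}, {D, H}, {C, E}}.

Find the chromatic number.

3

B, C, E are pairwise adjacent, so at least 3 colors are needed.
A valid assignment using 3 colors: A=1, B=3, C=1, D=1, E=2, F=2, G=1, H=2, I=2. Each edge has distinct colors on its endpoints.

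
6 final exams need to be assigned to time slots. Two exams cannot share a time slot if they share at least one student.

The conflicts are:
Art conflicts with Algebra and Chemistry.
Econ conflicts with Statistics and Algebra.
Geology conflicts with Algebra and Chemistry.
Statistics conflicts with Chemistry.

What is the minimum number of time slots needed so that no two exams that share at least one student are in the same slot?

The cycle Chemistry-Geology-Algebra-Econ-Statistics-Chemistry has odd length 5, so it cannot be 2-colored; at least 3 time slots are needed.
3 time slots suffice: time slot 1 → {Algebra, Chemistry}; time slot 2 → {Art, Geology, Statistics}; time slot 3 → {Econ}. Each listed conflict is separated.

3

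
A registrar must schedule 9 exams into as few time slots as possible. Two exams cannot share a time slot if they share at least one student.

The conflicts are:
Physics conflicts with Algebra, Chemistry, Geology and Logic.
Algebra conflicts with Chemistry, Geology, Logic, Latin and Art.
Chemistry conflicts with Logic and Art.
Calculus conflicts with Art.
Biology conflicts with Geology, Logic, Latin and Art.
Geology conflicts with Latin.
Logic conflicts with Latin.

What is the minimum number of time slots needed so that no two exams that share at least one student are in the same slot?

Physics, Algebra, Chemistry, Logic pairwise conflict, so at least 4 time slots are needed.
4 time slots suffice: time slot 1 → {Algebra, Calculus, Biology}; time slot 2 → {Geology, Logic, Art}; time slot 3 → {Chemistry, Latin}; time slot 4 → {Physics}. Every pair that conflicts lands in different time slots.

4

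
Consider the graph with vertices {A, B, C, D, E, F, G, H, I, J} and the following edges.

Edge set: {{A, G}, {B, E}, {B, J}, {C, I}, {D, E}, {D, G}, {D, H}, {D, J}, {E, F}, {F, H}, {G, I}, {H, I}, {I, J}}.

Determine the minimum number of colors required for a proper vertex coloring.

2

E and F are adjacent, so at least 2 colors are needed.
2 colors suffice: color 1 → {A, B, D, F, I}; color 2 → {C, E, G, H, J}. Every edge joins two different colors.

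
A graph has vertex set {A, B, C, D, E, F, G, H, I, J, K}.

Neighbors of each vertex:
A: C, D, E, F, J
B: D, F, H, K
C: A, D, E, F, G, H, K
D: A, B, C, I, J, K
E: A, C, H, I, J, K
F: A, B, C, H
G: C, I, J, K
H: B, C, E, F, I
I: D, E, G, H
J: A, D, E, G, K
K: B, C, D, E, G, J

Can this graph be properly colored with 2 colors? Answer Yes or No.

No

A, C, E are pairwise adjacent, so at least 3 colors are needed.
So 2 colors are not enough.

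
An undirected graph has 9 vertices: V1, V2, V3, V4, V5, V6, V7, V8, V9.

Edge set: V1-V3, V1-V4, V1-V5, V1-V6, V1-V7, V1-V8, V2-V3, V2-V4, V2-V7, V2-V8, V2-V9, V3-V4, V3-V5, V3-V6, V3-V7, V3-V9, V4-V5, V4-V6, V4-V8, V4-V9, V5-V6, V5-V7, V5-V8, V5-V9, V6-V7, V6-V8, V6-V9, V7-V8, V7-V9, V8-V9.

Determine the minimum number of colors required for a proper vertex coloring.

5

V3, V5, V6, V7, V9 are pairwise adjacent (a clique of size 5), so at least 5 colors are needed.
5 colors suffice: color 1 → {V1, V9}; color 2 → {V2, V5}; color 3 → {V4, V7}; color 4 → {V3, V8}; color 5 → {V6}. Every edge joins two different colors.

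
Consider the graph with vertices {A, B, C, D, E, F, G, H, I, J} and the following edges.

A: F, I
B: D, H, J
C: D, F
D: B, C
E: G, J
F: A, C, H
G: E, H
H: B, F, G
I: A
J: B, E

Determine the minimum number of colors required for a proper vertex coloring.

3

The cycle B-H-F-C-D-B has odd length 5, so it cannot be 2-colored; at least 3 colors are needed.
3 colors suffice: color red → {B, F, G, I}; color blue → {A, D, H, J}; color green → {C, E}. No two adjacent vertices share a color.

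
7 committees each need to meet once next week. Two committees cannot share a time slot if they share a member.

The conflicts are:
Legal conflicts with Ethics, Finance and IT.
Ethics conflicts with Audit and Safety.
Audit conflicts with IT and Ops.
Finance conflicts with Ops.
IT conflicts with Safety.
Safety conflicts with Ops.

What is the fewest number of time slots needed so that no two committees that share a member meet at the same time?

3

The cycle Legal-Ethics-Audit-Ops-Finance-Legal has odd length 5, so it cannot be 2-colored; at least 3 time slots are needed.
3 time slots suffice: Legal=1, Ethics=2, Audit=1, Finance=3, IT=2, Safety=1, Ops=2. No two conflicting committees share a time slot.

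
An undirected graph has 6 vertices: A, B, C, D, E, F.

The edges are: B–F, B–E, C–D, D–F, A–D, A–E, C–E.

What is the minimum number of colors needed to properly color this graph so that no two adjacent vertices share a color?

3

The cycle D-F-B-E-A-D has odd length 5, so it cannot be 2-colored; at least 3 colors are needed.
3 colors suffice: A=2, B=2, C=2, D=1, E=1, F=3. No two adjacent vertices share a color.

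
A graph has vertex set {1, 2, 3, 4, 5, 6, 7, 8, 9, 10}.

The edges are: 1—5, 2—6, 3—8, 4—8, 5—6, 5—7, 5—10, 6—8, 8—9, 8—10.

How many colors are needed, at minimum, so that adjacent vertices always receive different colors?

3 and 8 are adjacent, so at least 2 colors are needed.
2 colors suffice: color a → {2, 5, 8}; color b → {1, 3, 4, 6, 7, 9, 10}. Each edge has distinct colors on its endpoints.

2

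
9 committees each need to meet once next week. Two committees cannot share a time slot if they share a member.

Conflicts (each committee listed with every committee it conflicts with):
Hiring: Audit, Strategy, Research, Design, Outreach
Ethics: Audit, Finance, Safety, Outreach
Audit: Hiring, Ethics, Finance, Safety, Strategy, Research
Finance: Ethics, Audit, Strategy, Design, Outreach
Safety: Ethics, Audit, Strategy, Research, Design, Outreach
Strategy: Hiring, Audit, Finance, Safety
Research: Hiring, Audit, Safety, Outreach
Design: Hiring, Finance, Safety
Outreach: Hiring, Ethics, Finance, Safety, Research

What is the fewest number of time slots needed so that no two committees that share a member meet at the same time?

Audit, Safety, Strategy pairwise conflict, so at least 3 time slots are needed.
3 time slots suffice: Hiring=2, Ethics=3, Audit=1, Finance=2, Safety=2, Strategy=3, Research=3, Design=1, Outreach=1. Every pair that conflicts lands in different time slots.

3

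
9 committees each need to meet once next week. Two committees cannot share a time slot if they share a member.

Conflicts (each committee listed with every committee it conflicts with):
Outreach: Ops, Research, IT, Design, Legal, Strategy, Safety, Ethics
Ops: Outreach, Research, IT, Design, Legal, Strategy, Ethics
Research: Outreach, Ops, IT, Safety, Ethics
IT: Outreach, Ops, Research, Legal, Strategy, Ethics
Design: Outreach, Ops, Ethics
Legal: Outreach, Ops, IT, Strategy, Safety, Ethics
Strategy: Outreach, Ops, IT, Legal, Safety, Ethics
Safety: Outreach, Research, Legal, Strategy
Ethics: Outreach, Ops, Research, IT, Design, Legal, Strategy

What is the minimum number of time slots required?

Outreach, Ops, IT, Legal, Strategy, Ethics pairwise conflict, so at least 6 time slots are needed.
6 time slots suffice: time slot 1 → {Outreach}; time slot 2 → {Ops, Safety}; time slot 3 → {Ethics}; time slot 4 → {IT, Design}; time slot 5 → {Research, Strategy}; time slot 6 → {Legal}. Each listed conflict is separated.

6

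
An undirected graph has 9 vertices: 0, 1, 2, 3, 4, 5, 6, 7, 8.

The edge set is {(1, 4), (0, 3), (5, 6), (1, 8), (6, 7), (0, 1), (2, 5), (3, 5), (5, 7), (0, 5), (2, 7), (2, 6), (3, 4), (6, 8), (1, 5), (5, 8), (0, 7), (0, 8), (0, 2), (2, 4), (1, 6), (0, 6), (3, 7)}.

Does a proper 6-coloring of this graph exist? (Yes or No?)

Yes

The chromatic number is 5. 0, 2, 5, 6, 7 are pairwise adjacent (a clique of size 5), so at least 5 colors are needed.
5 colors suffice: color a → {4, 5}; color b → {0}; color c → {3, 6}; color d → {1, 2}; color e → {7, 8}.
Since 6 ≥ 5, a proper 6-coloring certainly exists.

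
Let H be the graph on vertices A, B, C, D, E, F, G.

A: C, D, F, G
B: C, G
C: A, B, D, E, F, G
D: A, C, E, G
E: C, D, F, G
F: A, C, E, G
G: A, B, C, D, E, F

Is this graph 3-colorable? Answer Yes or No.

C, D, E, G are mutually adjacent (a clique of size 4), so at least 4 colors are needed.
So 3 colors are not enough.

No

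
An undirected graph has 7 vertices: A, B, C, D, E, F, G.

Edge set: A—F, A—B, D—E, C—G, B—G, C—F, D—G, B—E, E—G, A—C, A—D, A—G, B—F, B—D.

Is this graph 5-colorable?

Yes

The chromatic number is 4. A, B, D, G form a clique, so at least 4 colors are needed.
4 colors suffice: A=red, B=green, C=green, D=yellow, E=red, F=blue, G=blue.
Since 5 ≥ 4, a proper 5-coloring certainly exists.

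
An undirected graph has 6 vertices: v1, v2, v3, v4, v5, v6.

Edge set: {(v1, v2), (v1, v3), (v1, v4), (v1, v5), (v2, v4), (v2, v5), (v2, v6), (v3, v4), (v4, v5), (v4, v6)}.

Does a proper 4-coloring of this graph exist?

Yes

The chromatic number is 4. v1, v2, v4, v5 are pairwise adjacent (a clique of size 4), so at least 4 colors are needed.
4 colors suffice: v1=3, v2=2, v3=2, v4=1, v5=4, v6=3.
That is already a proper 4-coloring.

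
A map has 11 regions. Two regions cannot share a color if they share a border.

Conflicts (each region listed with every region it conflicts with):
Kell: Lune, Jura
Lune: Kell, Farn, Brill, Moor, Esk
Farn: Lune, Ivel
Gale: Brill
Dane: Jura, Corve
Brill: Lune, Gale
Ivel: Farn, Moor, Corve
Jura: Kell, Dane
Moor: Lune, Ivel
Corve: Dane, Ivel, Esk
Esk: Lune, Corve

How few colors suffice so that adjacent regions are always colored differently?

3

The cycle Ivel-Farn-Lune-Esk-Corve-Ivel has odd length 5, so it cannot be 2-colored; at least 3 colors are needed.
3 colors suffice: color 1 → {Lune, Gale, Jura, Corve}; color 2 → {Kell, Dane, Brill, Ivel, Esk}; color 3 → {Farn, Moor}. Every pair that conflicts lands in different colors.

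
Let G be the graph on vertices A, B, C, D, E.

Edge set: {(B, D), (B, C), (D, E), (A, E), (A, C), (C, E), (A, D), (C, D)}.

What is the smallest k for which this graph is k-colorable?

4

A, C, D, E are mutually adjacent (a clique of size 4), so at least 4 colors are needed.
A valid assignment using 4 colors: A=4, B=3, C=1, D=2, E=3. Each edge has distinct colors on its endpoints.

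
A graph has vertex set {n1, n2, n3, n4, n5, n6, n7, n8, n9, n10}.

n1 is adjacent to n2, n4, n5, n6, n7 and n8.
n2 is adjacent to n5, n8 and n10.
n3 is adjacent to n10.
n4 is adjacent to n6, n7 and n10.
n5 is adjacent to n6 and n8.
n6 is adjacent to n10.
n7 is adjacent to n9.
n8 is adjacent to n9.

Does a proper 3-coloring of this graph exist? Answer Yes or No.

n1, n2, n5, n8 are mutually adjacent (a clique of size 4), so at least 4 colors are needed.
So 3 colors are not enough.

No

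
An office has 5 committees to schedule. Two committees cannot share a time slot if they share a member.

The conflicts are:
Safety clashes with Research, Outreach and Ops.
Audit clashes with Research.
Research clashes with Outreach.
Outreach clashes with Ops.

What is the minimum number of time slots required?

3

Safety, Research, Outreach are mutually in conflict, so at least 3 time slots are needed.
3 time slots suffice: time slot 1 → {Research, Ops}; time slot 2 → {Audit, Outreach}; time slot 3 → {Safety}. Every pair that conflicts lands in different time slots.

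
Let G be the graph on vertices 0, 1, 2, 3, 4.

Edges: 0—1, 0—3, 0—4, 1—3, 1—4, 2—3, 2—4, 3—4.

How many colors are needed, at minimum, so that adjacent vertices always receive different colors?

4

0, 1, 3, 4 form a clique, so at least 4 colors are needed.
A valid assignment using 4 colors: 0=green, 1=yellow, 2=green, 3=blue, 4=red. No two adjacent vertices share a color.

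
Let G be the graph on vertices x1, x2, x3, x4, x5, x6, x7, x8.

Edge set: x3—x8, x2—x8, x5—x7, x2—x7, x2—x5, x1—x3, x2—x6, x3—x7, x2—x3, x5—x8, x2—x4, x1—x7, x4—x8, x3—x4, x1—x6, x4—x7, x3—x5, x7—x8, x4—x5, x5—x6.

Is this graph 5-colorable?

No

x2, x3, x4, x5, x7, x8 form a clique, so at least 6 colors are needed.
So 5 colors are not enough.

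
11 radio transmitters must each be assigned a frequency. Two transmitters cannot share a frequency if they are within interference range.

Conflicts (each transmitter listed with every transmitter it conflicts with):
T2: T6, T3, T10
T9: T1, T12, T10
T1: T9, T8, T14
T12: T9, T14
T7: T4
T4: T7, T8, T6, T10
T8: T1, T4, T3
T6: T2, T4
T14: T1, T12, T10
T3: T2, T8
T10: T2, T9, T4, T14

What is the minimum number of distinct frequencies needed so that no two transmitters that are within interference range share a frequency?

3

The cycle T4-T10-T14-T1-T8-T4 has odd length 5, so it cannot be 2-colored; at least 3 frequencies are needed.
3 frequencies suffice: frequency 1 → {T2, T9, T4, T14}; frequency 2 → {T1, T12, T7, T6, T3, T10}; frequency 3 → {T8}. No two conflicting transmitters share a frequency.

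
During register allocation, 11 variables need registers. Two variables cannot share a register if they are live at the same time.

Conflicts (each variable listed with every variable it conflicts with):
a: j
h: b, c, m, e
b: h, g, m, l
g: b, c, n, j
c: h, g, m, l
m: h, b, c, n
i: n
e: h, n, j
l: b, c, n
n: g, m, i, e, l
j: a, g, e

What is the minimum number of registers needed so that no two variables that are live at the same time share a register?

h, b, m pairwise conflict, so at least 3 registers are needed.
3 registers suffice: a=2, h=1, b=2, g=3, c=2, m=3, i=2, e=2, l=3, n=1, j=1. Every pair that conflicts lands in different registers.

3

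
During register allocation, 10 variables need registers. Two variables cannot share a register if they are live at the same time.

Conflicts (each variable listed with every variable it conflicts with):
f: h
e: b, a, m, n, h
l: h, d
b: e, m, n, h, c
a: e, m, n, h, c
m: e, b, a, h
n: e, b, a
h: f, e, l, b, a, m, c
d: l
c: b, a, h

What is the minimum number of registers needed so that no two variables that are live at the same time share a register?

4

e, b, m, h all conflict with each other, so at least 4 registers are needed.
4 registers suffice: register 1 → {n, h, d}; register 2 → {f, l, b, a}; register 3 → {e, c}; register 4 → {m}. No two conflicting variables share a register.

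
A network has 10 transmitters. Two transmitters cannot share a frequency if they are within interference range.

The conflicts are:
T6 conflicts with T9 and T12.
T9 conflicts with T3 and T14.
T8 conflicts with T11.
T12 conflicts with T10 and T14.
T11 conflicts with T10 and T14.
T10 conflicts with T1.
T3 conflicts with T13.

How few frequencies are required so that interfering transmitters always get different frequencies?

2

T12 and T14 conflict, so at least 2 frequencies are needed.
A valid assignment using 2 frequencies: T6=2, T9=1, T8=2, T12=1, T11=1, T10=2, T1=1, T3=2, T14=2, T13=1. Every pair that conflicts lands in different frequencies.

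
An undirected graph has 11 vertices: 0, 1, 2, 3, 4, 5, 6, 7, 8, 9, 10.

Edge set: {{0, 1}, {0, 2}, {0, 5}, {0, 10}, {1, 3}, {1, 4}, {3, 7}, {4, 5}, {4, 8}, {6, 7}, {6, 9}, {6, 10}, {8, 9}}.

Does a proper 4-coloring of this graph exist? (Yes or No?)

The chromatic number is 3. The cycle 6-10-0-1-4-8-9-6 has odd length 7, so it cannot be 2-colored; at least 3 colors are needed.
3 colors suffice: color a → {0, 3, 4, 6}; color b → {1, 2, 5, 7, 8, 10}; color c → {9}.
Since 4 ≥ 3, a proper 4-coloring certainly exists.

Yes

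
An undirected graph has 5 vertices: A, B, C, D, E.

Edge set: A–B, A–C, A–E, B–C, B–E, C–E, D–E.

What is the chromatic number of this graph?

A, B, C, E are pairwise adjacent (a clique of size 4), so at least 4 colors are needed.
A valid assignment using 4 colors: A=4, B=2, C=3, D=2, E=1. Each edge has distinct colors on its endpoints.

4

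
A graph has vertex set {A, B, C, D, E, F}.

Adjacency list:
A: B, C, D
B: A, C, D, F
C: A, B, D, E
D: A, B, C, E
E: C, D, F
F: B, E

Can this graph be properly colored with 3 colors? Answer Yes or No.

No

A, B, C, D form a clique, so at least 4 colors are needed.
So 3 colors are not enough.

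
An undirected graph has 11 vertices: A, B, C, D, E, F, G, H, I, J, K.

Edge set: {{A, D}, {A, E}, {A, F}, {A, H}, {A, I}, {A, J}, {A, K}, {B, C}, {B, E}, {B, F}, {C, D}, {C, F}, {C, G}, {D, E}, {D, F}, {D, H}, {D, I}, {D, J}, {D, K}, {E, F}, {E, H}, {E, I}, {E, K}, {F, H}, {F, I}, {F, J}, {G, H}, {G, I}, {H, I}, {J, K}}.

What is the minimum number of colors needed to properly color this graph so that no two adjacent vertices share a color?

6

A, D, E, F, H, I are pairwise adjacent (a clique of size 6), so at least 6 colors are needed.
6 colors suffice: color 1 → {B, D, G}; color 2 → {F, K}; color 3 → {A, C}; color 4 → {E, J}; color 5 → {H}; color 6 → {I}. Every edge joins two different colors.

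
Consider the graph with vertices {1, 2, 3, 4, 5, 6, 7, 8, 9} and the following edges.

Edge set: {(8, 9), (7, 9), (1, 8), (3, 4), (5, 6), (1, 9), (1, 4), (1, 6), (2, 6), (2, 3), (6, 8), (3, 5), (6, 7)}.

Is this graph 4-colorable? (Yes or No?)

The chromatic number is 3. 1, 6, 8 are pairwise adjacent, so at least 3 colors are needed.
3 colors suffice: color a → {3, 6, 9}; color b → {1, 2, 5, 7}; color c → {4, 8}.
Since 4 ≥ 3, a proper 4-coloring certainly exists.

Yes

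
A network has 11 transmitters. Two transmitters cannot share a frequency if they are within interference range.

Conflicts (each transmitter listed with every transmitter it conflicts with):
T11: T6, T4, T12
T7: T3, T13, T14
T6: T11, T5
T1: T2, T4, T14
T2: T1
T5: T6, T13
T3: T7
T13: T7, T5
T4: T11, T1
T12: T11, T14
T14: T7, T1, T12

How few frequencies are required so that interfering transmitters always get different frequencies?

The cycle T11-T4-T1-T14-T12-T11 has odd length 5, so it cannot be 2-colored; at least 3 frequencies are needed.
3 frequencies suffice: T11=1, T7=1, T6=2, T1=1, T2=2, T5=1, T3=2, T13=2, T4=2, T12=3, T14=2. Every pair that conflicts lands in different frequencies.

3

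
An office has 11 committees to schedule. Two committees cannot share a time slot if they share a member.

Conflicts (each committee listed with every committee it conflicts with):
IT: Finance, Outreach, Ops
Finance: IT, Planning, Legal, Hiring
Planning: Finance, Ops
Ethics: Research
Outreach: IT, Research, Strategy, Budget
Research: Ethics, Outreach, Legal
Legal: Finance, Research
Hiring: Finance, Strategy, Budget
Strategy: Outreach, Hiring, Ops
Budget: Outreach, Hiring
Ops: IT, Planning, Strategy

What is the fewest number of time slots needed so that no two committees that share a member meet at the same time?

The cycle Finance-Hiring-Strategy-Ops-IT-Finance has odd length 5, so it cannot be 2-colored; at least 3 time slots are needed.
3 time slots suffice: time slot 1 → {Finance, Ethics, Outreach, Ops}; time slot 2 → {IT, Planning, Research, Strategy, Budget}; time slot 3 → {Legal, Hiring}. Every pair that conflicts lands in different time slots.

3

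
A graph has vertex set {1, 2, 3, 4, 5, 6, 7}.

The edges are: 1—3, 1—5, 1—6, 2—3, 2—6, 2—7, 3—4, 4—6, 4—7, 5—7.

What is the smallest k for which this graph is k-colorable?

The cycle 7-2-6-1-5-7 has odd length 5, so it cannot be 2-colored; at least 3 colors are needed.
One proper 3-coloring: 1=b, 2=b, 3=a, 4=b, 5=c, 6=a, 7=a. Every edge joins two different colors.

3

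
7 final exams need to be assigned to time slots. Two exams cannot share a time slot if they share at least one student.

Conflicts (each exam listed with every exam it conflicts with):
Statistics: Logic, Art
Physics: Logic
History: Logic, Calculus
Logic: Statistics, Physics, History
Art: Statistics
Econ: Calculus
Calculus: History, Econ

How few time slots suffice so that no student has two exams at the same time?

2

Econ and Calculus conflict, so at least 2 time slots are needed.
2 time slots suffice: time slot 1 → {Logic, Art, Calculus}; time slot 2 → {Statistics, Physics, History, Econ}. No two conflicting exams share a time slot.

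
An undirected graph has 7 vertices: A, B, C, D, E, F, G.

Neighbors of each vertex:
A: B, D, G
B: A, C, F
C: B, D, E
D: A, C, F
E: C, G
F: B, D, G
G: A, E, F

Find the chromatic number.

3

The cycle F-B-C-E-G-F has odd length 5, so it cannot be 2-colored; at least 3 colors are needed.
A valid assignment using 3 colors: A=red, B=blue, C=red, D=blue, E=green, F=red, G=blue. No two adjacent vertices share a color.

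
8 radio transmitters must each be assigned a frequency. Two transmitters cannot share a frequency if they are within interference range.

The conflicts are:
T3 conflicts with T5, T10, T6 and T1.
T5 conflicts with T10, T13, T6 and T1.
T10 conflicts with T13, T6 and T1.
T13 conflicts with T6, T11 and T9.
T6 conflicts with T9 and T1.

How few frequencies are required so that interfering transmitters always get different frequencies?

5

T3, T5, T10, T6, T1 are mutually in conflict, so at least 5 frequencies are needed.
5 frequencies suffice: T3=5, T5=4, T10=2, T13=3, T6=1, T11=1, T9=2, T1=3. Each listed conflict is separated.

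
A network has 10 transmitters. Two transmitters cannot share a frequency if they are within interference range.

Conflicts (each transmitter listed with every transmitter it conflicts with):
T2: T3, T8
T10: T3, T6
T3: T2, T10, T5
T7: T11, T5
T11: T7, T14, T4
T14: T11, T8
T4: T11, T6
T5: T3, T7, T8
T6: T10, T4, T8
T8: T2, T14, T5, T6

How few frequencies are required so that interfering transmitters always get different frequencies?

3

The cycle T6-T4-T11-T14-T8-T6 has odd length 5, so it cannot be 2-colored; at least 3 frequencies are needed.
A valid assignment using 3 frequencies: T2=2, T10=3, T3=1, T7=3, T11=1, T14=2, T4=3, T5=2, T6=2, T8=1. Each listed conflict is separated.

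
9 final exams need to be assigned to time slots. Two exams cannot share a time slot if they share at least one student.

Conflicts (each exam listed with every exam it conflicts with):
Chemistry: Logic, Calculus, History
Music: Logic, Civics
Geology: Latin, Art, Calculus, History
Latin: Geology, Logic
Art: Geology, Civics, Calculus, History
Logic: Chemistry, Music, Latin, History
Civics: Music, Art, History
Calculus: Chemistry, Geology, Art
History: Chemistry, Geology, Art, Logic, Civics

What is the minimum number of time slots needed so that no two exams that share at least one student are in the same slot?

Chemistry, Logic, History all conflict with each other, so at least 3 time slots are needed.
3 time slots suffice: Chemistry=3, Music=1, Geology=3, Latin=1, Art=2, Logic=2, Civics=3, Calculus=1, History=1. Each listed conflict is separated.

3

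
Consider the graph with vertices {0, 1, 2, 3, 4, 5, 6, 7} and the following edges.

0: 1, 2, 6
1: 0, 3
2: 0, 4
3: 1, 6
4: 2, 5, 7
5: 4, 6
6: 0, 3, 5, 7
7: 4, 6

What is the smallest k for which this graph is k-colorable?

The cycle 0-6-7-4-2-0 has odd length 5, so it cannot be 2-colored; at least 3 colors are needed.
3 colors suffice: color red → {1, 4, 6}; color blue → {0, 3, 5, 7}; color green → {2}. Every edge joins two different colors.

3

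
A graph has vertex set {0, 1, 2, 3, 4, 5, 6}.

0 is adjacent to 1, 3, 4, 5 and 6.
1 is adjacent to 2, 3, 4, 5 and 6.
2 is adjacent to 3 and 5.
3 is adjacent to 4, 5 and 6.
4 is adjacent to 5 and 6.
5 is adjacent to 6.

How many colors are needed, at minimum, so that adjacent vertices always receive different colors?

0, 1, 3, 4, 5, 6 are mutually adjacent (a clique of size 6), so at least 6 colors are needed.
6 colors suffice: color a → {3}; color b → {5}; color c → {1}; color d → {2, 4}; color e → {0}; color f → {6}. Each edge has distinct colors on its endpoints.

6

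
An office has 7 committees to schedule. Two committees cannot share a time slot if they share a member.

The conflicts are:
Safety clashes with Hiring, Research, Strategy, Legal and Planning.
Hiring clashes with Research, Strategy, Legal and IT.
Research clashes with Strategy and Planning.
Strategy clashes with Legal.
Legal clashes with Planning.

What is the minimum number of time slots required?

4

Safety, Hiring, Strategy, Legal are mutually in conflict, so at least 4 time slots are needed.
Using 4 time slots: Safety=1, Hiring=2, Research=3, Strategy=4, Legal=3, IT=1, Planning=2. No two conflicting committees share a time slot.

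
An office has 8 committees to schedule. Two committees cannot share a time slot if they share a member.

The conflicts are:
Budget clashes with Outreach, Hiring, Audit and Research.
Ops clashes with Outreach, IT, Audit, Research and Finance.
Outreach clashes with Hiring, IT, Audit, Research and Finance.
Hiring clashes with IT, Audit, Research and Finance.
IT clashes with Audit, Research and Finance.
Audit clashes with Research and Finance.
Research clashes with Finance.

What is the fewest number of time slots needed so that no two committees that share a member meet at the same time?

6

Outreach, Hiring, IT, Audit, Research, Finance all conflict with each other, so at least 6 time slots are needed.
Using 6 time slots: Budget=5, Ops=4, Outreach=3, Hiring=4, IT=5, Audit=2, Research=1, Finance=6. No two conflicting committees share a time slot.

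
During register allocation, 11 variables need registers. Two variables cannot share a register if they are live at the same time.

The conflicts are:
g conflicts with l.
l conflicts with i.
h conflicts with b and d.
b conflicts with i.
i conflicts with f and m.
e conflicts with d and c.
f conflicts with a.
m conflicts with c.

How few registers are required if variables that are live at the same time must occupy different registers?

The cycle e-c-m-i-b-h-d-e has odd length 7, so it cannot be 2-colored; at least 3 registers are needed.
3 registers suffice: register 1 → {g, h, i, a, c}; register 2 → {l, b, d, f, m}; register 3 → {e}. Every pair that conflicts lands in different registers.

3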